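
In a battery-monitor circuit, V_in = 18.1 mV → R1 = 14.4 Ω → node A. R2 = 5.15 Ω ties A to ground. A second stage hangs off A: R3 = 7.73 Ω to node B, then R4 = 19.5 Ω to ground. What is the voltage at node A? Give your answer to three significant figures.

V_A ≈ 4.19 mV

Looking into the second stage from A: R3 + R4 = 27.23 Ω appears in parallel with R2.
R2 ‖ (R3+R4) = 4.331 Ω.
V_A = 18.1 × 4.331/(14.4 + 4.331) = 4.185 mV.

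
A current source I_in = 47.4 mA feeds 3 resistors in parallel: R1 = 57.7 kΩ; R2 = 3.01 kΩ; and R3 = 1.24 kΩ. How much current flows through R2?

I ≈ 13.6 mA

ΣG = 1/57.7 + 1/3.01 + 1/1.24 = 1.156.
Current divider: I(R2) = I_in · G_k/ΣG = 47.4 × (0.3322/1.156) = 47.4 × 0.2874 = 13.62 mA.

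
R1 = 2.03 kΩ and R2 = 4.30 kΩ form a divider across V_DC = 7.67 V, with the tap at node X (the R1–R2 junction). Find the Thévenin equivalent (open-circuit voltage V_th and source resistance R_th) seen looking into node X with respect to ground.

V_th ≈ 5.21 V, R_th ≈ 1.38 kΩ

Open-circuit (no load on X): V_th = V_DC · R2/(R1 + R2) = 7.67 × 4.30/(2.030 + 4.30) = 5.210 V.
With V_DC suppressed (replaced by a short), R_th = R1 ‖ R2 = (2.030 × 4.30)/(2.030 + 4.30) = 1.379 kΩ.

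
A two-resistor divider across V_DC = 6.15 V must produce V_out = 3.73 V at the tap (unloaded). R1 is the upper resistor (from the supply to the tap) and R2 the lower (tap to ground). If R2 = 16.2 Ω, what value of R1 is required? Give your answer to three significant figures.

R1 ≈ 10.5 Ω

Required fraction k = V_out/V_DC = 0.6065.
So R1 = R2 · (V_DC/V_out − 1) = 16.2 × (6.15/3.73 − 1) = 16.2 × 0.6488 = 10.51 Ω.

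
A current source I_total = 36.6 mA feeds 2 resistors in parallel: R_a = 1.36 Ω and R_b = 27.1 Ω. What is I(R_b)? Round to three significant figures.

I ≈ 1.75 mA

With just two branches, the current splits inversely with resistance.
So I = 36.6 × 1.36/28.46 = 1.749 mA.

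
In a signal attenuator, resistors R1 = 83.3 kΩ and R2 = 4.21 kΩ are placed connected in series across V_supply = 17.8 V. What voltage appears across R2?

Series total: ΣR = 83.3 + 4.21 = 87.51 kΩ.
Voltage divider: V = V_supply · (4.210 / 87.51) = 17.8 × 0.04811 = 0.8563 V.

V ≈ 0.856 V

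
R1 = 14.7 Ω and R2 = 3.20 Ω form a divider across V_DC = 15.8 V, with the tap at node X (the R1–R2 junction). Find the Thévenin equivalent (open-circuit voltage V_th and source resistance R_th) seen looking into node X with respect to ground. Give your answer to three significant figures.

V_th ≈ 2.82 V, R_th ≈ 2.63 Ω

With X open, the divider is unloaded: V_th = 15.8 × 3.20/17.90 = 2.825 V.
Looking into X with the source shorted: R_th = R1·R2/(R1+R2) = 14.70 × 3.20/17.90 = 2.628 Ω.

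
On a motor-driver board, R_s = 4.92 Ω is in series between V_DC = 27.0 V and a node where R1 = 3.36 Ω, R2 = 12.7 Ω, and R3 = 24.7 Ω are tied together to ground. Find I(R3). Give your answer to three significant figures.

I ≈ 0.358 A

Parallel bank: R_p = 1/(1/3.36 + 1/12.7 + 1/24.7) = 2.399 Ω.
V_A = 27.0 × 2.399/7.319 = 8.850 V.
Branch current I = V_A/R3 = 8.850/24.7 = 0.3583 A.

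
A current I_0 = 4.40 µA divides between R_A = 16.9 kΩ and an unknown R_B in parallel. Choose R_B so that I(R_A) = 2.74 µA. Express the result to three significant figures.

In a two-way split, I_A/I_0 = R_B/(R_A + R_B).
2.74/4.40 = R_B/(R_A + R_B) → R_B = R_A · (0.6227)/(1 − 0.6227) = 16.9 × 1.651 = 27.90 kΩ.

R_B ≈ 27.9 kΩ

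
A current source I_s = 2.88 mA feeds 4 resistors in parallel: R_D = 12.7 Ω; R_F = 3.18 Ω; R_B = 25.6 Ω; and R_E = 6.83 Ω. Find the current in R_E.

ΣG = 1/12.7 + 1/3.18 + 1/25.6 + 1/6.83 = 0.5787.
R_E takes the fraction G_k/ΣG = 0.1464/0.5787 = 0.2530, so I = 2.88 × 0.2530 = 0.7287 mA.

I ≈ 0.729 mA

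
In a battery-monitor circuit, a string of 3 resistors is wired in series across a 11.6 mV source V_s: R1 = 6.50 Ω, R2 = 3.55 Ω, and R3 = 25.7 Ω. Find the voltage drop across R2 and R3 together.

V ≈ 9.49 mV

Series total: ΣR = 6.50 + 3.55 + 25.7 = 35.75 Ω.
R_{R2..R3} = 3.55 + 25.7 = 29.25 Ω.
By the voltage-divider rule, V = 11.6 × 29.25/35.75 = 9.491 mV.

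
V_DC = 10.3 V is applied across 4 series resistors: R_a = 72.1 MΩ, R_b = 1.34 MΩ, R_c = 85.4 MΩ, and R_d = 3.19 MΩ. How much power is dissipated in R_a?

The common current is I = 10.3/162.0 = 0.06357 µA.
P(R_a) = I²·R_a = (0.06357)² × 72.1 = 0.2914 µW.

P ≈ 0.291 µW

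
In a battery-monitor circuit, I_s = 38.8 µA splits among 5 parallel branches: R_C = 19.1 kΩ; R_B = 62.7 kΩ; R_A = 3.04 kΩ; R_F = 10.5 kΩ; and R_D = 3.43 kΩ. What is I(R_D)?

ΣG = 1/19.1 + 1/62.7 + 1/3.04 + 1/10.5 + 1/3.43 = 0.7840.
By the current-divider rule, I = I_s · G_k/ΣG = 38.8 × 0.3719 = 14.43 µA.

I ≈ 14.4 µA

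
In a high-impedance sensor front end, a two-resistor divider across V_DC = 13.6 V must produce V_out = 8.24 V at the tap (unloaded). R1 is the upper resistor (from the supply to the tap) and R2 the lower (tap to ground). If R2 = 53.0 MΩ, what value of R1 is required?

Required fraction k = V_out/V_DC = 0.6059.
So R1 = R2 · (V_DC/V_out − 1) = 53.0 × (13.6/8.24 − 1) = 53.0 × 0.6505 = 34.48 MΩ.

R1 ≈ 34.5 MΩ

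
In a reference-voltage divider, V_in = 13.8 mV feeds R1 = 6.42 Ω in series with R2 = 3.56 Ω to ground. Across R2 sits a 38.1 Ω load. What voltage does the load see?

V_out ≈ 4.64 mV

The load sits in parallel with R2, giving an effective lower resistance R2' = R2·R_L/(R2+R_L) = 3.256 Ω.
Voltage divider with the loaded lower leg: V_out = 13.8 × 3.256/(6.42 + 3.256) = 13.8 × 0.3365 = 4.644 mV.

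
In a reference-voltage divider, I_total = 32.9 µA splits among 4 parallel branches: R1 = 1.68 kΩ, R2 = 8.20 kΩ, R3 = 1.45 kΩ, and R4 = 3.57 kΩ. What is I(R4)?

Conductances: ΣG = 1/1.68 + 1/8.20 + 1/1.45 + 1/3.57 = 1.687 (1/kΩ).
Current divider: I(R4) = I_total · G_k/ΣG = 32.9 × (0.2801/1.687) = 32.9 × 0.1660 = 5.463 µA.

I ≈ 5.46 µA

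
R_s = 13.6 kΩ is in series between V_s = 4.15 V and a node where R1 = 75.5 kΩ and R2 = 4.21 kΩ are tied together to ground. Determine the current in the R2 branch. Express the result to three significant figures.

Equivalent of the parallel group: R_p = 3.988 kΩ.
V_A by voltage divider: V_A = 4.15 × 3.988/(13.6 + 3.988) = 0.9409 V.
Branch current I = V_A/R2 = 0.9409/4.21 = 0.2235 mA.

I ≈ 0.223 mA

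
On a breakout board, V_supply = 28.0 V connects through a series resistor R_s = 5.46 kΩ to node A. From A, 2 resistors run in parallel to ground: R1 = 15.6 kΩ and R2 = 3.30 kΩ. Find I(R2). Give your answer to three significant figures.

I ≈ 2.82 mA

Combine the parallel branches: R_p = (1/15.6 + 1/3.30)⁻¹ = 2.724 kΩ.
V_A = 28.0 × 2.724/8.184 = 9.319 V.
Branch current I = V_A/R2 = 9.319/3.30 = 2.824 mA.
(Check via current divider: I_total = 3.421 mA; share G_k/ΣG = 0.8254 → same result.)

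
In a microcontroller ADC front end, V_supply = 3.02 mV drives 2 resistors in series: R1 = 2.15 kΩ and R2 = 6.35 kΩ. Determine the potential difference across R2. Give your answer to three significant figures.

Series total: ΣR = 2.15 + 6.35 = 8.500 kΩ.
By the voltage-divider rule, V = 3.02 × 6.350/8.500 = 2.256 mV.

V ≈ 2.26 mV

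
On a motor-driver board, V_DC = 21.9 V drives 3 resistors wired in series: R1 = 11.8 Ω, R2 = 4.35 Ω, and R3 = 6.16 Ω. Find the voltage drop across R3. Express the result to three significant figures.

V ≈ 6.05 V

Total series resistance ΣR = 11.8 + 4.35 + 6.16 = 22.31 Ω.
By the voltage-divider rule, V = 21.9 × 6.160/22.31 = 6.047 V.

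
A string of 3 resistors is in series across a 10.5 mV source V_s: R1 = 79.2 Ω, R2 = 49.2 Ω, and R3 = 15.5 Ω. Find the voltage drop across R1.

Series total: ΣR = 79.2 + 49.2 + 15.5 = 143.9 Ω.
Voltage divider: V = V_s · (79.20 / 143.9) = 10.5 × 0.5504 = 5.779 mV.

V ≈ 5.78 mV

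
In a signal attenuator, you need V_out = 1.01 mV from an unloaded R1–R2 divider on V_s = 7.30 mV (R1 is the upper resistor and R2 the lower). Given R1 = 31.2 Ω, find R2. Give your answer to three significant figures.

The divider ratio is R2/(R1+R2) = 1.01/7.30 = 0.1384.
So R2 = R1 · V_out/(V_s − V_out) = 31.2 × 1.01/(7.30 − 1.01) = 31.2 × 0.1606 = 5.010 Ω.

R2 ≈ 5.01 Ω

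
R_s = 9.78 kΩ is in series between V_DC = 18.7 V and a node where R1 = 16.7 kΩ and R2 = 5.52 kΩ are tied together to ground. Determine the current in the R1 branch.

I ≈ 0.334 mA

Parallel bank: R_p = 1/(1/16.7 + 1/5.52) = 4.149 kΩ.
Node voltage V_A = V_DC · R_p/(R_s + R_p) = 18.7 × 0.2979 = 5.570 V.
Branch current I = V_A/R1 = 5.570/16.7 = 0.3335 mA.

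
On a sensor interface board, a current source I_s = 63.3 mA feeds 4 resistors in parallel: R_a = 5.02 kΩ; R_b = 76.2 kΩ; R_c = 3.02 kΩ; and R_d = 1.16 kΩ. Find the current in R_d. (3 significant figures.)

ΣG = 1/5.02 + 1/76.2 + 1/3.02 + 1/1.16 = 1.406.
Current divider: I(R_d) = I_s · G_k/ΣG = 63.3 × (0.8621/1.406) = 63.3 × 0.6133 = 38.82 mA.

I ≈ 38.8 mA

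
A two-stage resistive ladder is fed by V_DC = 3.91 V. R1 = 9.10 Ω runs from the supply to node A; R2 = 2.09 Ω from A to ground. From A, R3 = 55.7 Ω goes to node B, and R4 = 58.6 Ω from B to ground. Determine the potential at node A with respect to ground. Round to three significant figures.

Looking into the second stage from A: R3 + R4 = 114.3 Ω appears in parallel with R2.
R2 ‖ (R3+R4) = 2.052 Ω.
V_A = 3.91 × 2.052/(9.10 + 2.052) = 0.7196 V.

V_A ≈ 0.720 V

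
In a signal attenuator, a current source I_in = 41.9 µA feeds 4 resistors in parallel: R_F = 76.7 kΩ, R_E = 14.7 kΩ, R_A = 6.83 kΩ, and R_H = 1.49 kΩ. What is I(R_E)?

I ≈ 3.17 µA

Total conductance ΣG = 1/76.7 + 1/14.7 + 1/6.83 + 1/1.49 = 0.8986 (units of 1/kΩ).
By the current-divider rule, I = I_in · G_k/ΣG = 41.9 × 0.07570 = 3.172 µA.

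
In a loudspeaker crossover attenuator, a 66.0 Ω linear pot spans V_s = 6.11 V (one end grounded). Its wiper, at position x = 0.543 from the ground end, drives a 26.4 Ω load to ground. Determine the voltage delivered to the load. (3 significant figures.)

V_out ≈ 2.05 V

Split the track: R_lower = x·R_p = 35.84 Ω, R_upper = (1−x)·R_p = 30.16 Ω.
(x·R_p) ‖ R_L = 15.20 Ω.
Then V_out = V_s · 15.20/(30.16 + 15.20) = 2.048 V.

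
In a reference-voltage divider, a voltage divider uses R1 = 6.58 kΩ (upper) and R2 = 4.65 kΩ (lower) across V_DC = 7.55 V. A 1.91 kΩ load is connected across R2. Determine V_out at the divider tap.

V_out ≈ 1.29 V

R2 ‖ R_L = (4.65 × 1.91)/(4.65 + 1.91) = 1.354 kΩ.
Then V_out = V_DC · R2'/(R1 + R2') = 7.55 × 1.354/7.934 = 1.288 V.
(Unloaded it would be 3.13 V; the load pulls it down.)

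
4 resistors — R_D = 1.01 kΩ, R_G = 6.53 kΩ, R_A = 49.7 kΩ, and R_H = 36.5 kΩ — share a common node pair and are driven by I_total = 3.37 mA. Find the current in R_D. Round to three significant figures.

I ≈ 2.80 mA

Total conductance ΣG = 1/1.01 + 1/6.53 + 1/49.7 + 1/36.5 = 1.191 (units of 1/kΩ).
Current divider: I(R_D) = I_total · G_k/ΣG = 3.37 × (0.9901/1.191) = 3.37 × 0.8315 = 2.802 mA.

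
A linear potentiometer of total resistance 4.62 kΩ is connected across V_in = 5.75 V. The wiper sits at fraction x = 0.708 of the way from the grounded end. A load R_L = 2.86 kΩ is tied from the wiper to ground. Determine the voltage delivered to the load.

Split the track: R_lower = x·R_p = 3.271 kΩ, R_upper = (1−x)·R_p = 1.349 kΩ.
(x·R_p) ‖ R_L = 1.526 kΩ.
Then V_out = V_in · 1.526/(1.349 + 1.526) = 3.052 V.

V_out ≈ 3.05 V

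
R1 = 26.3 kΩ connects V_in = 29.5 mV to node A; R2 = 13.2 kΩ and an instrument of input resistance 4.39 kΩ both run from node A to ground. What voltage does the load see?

R2 ‖ R_L = (13.2 × 4.39)/(13.2 + 4.39) = 3.294 kΩ.
Voltage divider with the loaded lower leg: V_out = 29.5 × 3.294/(26.3 + 3.294) = 29.5 × 0.1113 = 3.284 mV.

V_out ≈ 3.28 mV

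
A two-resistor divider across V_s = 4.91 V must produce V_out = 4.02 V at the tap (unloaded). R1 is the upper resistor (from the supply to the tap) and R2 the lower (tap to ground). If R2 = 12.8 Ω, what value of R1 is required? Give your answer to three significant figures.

R1 ≈ 2.83 Ω

V_out/V_s = R2/(R1+R2) = 0.8187.
So R1 = R2 · (V_s/V_out − 1) = 12.8 × (4.91/4.02 − 1) = 12.8 × 0.2214 = 2.834 Ω.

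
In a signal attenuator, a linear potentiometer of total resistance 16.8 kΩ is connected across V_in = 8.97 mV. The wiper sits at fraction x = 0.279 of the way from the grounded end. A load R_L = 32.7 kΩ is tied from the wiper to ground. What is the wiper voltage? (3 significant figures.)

Lower segment x·R_p = 4.687 kΩ; upper segment (1−x)·R_p = 12.11 kΩ.
R_L loads the lower segment: effective lower R = 4.100 kΩ.
Then V_out = V_in · 4.100/(12.11 + 4.100) = 2.268 mV.

V_out ≈ 2.27 mV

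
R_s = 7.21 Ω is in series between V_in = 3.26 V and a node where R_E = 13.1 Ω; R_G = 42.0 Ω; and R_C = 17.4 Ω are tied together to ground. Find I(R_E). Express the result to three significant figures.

I ≈ 0.116 A

Equivalent of the parallel group: R_p = 6.345 Ω.
V_A by voltage divider: V_A = 3.26 × 6.345/(7.21 + 6.345) = 1.526 V.
Branch current I = V_A/R_E = 1.526/13.1 = 0.1165 A.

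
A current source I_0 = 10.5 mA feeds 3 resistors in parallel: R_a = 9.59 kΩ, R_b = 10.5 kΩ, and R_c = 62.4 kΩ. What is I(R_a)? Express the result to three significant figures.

Total conductance ΣG = 1/9.59 + 1/10.5 + 1/62.4 = 0.2155 (units of 1/kΩ).
By the current-divider rule, I = I_0 · G_k/ΣG = 10.5 × 0.4838 = 5.080 mA.

I ≈ 5.08 mA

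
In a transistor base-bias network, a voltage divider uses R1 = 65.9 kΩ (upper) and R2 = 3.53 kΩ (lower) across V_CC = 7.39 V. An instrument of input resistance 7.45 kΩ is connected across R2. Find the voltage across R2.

V_out ≈ 0.259 V

First combine the lower leg with the load: R2 ‖ R_L = 2.395 kΩ.
Then V_out = V_CC · R2'/(R1 + R2') = 7.39 × 2.395/68.30 = 0.2592 V.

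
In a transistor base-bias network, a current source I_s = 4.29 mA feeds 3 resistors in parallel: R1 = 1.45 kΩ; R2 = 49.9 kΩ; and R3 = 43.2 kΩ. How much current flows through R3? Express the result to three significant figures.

ΣG = 1/1.45 + 1/49.9 + 1/43.2 = 0.7328.
Current divider: I(R3) = I_s · G_k/ΣG = 4.29 × (0.02315/0.7328) = 4.29 × 0.03159 = 0.1355 mA.

I ≈ 0.136 mA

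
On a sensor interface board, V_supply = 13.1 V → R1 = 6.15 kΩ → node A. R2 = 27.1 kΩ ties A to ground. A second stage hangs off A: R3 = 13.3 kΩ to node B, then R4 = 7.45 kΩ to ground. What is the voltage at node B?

V_B ≈ 3.09 V

Looking into the second stage from A: R3 + R4 = 20.75 kΩ appears in parallel with R2.
Effective lower resistance at A: R2 ‖ 20.75 = 11.75 kΩ.
So V_A = 13.1 × 0.6565 = 8.600 V.
Stage 2 is unloaded, so V_B = V_A · R4/(R3+R4) = 8.600 × 7.45/20.75 = 3.088 V.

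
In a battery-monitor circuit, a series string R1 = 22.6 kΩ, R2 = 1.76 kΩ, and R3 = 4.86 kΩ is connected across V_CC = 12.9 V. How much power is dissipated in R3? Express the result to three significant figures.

P ≈ 0.947 mW

Series current I = V_CC/ΣR = 12.9/29.22 = 0.4415 mA.
P(R3) = I²·R3 = (0.4415)² × 4.86 = 0.9472 mW.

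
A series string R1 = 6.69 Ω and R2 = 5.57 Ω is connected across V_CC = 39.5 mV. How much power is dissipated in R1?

ΣR = 12.26 Ω → I = 39.5/12.26 = 3.222 mA.
V(R1) = I·R = 21.55 mV; P = V·I = 21.55 × 3.222 = 69.44 µW.

P ≈ 69.4 µW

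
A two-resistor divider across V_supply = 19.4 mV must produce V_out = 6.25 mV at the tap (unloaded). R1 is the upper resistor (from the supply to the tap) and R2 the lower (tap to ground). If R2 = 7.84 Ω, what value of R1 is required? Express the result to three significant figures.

The divider ratio is R2/(R1+R2) = 6.25/19.4 = 0.3222.
So R1 = R2 · (V_supply/V_out − 1) = 7.84 × (19.4/6.25 − 1) = 7.84 × 2.104 = 16.50 Ω.

R1 ≈ 16.5 Ω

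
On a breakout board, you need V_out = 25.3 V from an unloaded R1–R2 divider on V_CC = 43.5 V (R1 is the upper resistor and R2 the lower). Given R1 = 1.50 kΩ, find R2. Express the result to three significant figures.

Required fraction k = V_out/V_CC = 0.5816.
R2 = R1 · 0.5816/(1 − 0.5816) = 2.085 kΩ.

R2 ≈ 2.09 kΩ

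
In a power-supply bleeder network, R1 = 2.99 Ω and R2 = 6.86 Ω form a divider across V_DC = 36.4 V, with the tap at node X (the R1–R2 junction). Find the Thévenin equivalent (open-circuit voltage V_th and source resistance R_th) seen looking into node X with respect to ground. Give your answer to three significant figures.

V_th is the unloaded tap voltage: V_DC · R2/(R1+R2) = 36.4 × 0.6964 = 25.35 V.
Looking into X with the source shorted: R_th = R1·R2/(R1+R2) = 2.990 × 6.86/9.850 = 2.082 Ω.

V_th ≈ 25.4 V, R_th ≈ 2.08 Ω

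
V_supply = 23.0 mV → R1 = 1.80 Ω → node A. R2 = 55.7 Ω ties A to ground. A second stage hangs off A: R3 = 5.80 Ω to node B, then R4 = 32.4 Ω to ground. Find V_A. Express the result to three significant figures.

V_A ≈ 21.3 mV

Node A sees R2 in parallel with the series input of stage 2, R3 + R4 = 38.20 Ω.
Effective lower resistance at A: R2 ‖ 38.20 = 22.66 Ω.
First divider: V_A = V_supply · 22.66/(1.80 + 22.66) = 21.31 mV.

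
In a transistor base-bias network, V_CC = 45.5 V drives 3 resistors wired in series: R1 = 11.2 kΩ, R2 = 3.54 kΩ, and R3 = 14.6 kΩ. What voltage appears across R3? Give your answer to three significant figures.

Series total: ΣR = 11.2 + 3.54 + 14.6 = 29.34 kΩ.
By the voltage-divider rule, V = 45.5 × 14.60/29.34 = 22.64 V.

V ≈ 22.6 V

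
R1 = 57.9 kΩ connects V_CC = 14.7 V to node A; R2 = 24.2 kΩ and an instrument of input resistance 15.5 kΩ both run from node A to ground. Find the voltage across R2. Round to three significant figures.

First combine the lower leg with the load: R2 ‖ R_L = 9.448 kΩ.
Now apply the divider: V_out = 14.7 × 0.1403 = 2.062 V.

V_out ≈ 2.06 V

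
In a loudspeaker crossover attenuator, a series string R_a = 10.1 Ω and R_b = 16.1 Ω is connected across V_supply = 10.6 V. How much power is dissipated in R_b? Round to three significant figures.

Series current I = V_supply/ΣR = 10.6/26.20 = 0.4046 A.
V(R_b) = I·R = 6.514 V; P = V·I = 6.514 × 0.4046 = 2.635 W.

P ≈ 2.64 W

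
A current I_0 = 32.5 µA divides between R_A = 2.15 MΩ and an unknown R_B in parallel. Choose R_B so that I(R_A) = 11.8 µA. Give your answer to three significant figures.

Two-branch current divider: I_A = I_0 · R_B/(R_A + R_B).
With f = 0.3631, R_B = R_A · f/(1−f) = 2.15 × 0.5700 = 1.226 MΩ.

R_B ≈ 1.23 MΩ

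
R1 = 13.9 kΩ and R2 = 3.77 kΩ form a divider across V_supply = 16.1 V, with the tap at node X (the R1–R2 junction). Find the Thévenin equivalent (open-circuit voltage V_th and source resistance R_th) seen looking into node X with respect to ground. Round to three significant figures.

V_th ≈ 3.44 V, R_th ≈ 2.97 kΩ

Open-circuit (no load on X): V_th = V_supply · R2/(R1 + R2) = 16.1 × 3.77/(13.90 + 3.77) = 3.435 V.
Looking into X with the source shorted: R_th = R1·R2/(R1+R2) = 13.90 × 3.77/17.67 = 2.966 kΩ.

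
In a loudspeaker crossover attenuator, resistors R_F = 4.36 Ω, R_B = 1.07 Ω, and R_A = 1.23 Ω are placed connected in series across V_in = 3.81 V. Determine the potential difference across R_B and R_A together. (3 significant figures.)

V ≈ 1.32 V

Total series resistance ΣR = 4.36 + 1.07 + 1.23 = 6.660 Ω.
R_{R_B..R_A} = 1.07 + 1.23 = 2.300 Ω.
By the voltage-divider rule, V = 3.81 × 2.300/6.660 = 1.316 V.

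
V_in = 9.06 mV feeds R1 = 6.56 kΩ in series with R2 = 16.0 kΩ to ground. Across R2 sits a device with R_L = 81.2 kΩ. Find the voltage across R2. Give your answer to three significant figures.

V_out ≈ 6.08 mV

R2 ‖ R_L = (16.0 × 81.2)/(16.0 + 81.2) = 13.37 kΩ.
Voltage divider with the loaded lower leg: V_out = 9.06 × 13.37/(6.56 + 13.37) = 9.06 × 0.6708 = 6.077 mV.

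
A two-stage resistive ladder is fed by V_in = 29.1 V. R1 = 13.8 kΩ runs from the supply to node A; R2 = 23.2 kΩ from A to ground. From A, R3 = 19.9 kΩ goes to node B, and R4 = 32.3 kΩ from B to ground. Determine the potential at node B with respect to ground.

V_B ≈ 9.69 V

Looking into the second stage from A: R3 + R4 = 52.20 kΩ appears in parallel with R2.
R2 ‖ (R3+R4) = 16.06 kΩ.
So V_A = 29.1 × 0.5379 = 15.65 V.
Then the unloaded second divider: V_B = V_A × R4/(R3+R4) = 15.65 × 0.6188 = 9.685 V.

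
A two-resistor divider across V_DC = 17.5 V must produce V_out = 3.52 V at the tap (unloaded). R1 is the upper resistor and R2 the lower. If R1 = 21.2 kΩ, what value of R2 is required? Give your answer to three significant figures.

Required fraction k = V_out/V_DC = 0.2011.
So R2 = R1 · V_out/(V_DC − V_out) = 21.2 × 3.52/(17.5 − 3.52) = 21.2 × 0.2518 = 5.338 kΩ.

R2 ≈ 5.34 kΩ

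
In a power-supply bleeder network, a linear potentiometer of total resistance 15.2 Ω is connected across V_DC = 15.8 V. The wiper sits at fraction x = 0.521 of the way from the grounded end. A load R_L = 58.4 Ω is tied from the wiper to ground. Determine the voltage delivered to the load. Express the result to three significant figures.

V_out ≈ 7.73 V

Split the track: R_lower = x·R_p = 7.919 Ω, R_upper = (1−x)·R_p = 7.281 Ω.
Lower segment in parallel with the load: 7.919 ‖ 58.4 = 6.974 Ω.
Loaded-divider output: V_out = 15.8 × 0.4892 = 7.730 V.
(Unloaded: V_out = x·V_DC = 8.23 V.)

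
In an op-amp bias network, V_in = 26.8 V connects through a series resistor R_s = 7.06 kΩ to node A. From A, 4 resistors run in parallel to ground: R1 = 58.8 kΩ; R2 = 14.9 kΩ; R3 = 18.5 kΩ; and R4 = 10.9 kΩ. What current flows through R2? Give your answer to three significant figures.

Parallel bank: R_p = 1/(1/58.8 + 1/14.9 + 1/18.5 + 1/10.9) = 4.349 kΩ.
Node voltage V_A = V_in · R_p/(R_s + R_p) = 26.8 × 0.3812 = 10.22 V.
Branch current I = V_A/R2 = 10.22/14.9 = 0.6857 mA.
(Equivalently: I_total = 2.349 mA, then current-divider fraction G_k/ΣG = 0.2919.)

I ≈ 0.686 mA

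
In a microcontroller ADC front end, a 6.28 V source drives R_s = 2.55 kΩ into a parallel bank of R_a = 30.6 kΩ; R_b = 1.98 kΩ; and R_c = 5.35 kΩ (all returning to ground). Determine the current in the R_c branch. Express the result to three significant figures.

I ≈ 0.412 mA

Parallel bank: R_p = 1/(1/30.6 + 1/1.98 + 1/5.35) = 1.380 kΩ.
V_A by voltage divider: V_A = 6.28 × 1.380/(2.55 + 1.380) = 2.205 V.
Branch current I = V_A/R_c = 2.205/5.35 = 0.4122 mA.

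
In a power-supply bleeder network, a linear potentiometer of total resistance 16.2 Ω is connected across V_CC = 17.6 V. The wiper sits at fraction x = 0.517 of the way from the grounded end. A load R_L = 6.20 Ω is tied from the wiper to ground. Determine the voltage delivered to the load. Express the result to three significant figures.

The pot divides into 7.825 Ω above the wiper and 8.375 Ω below.
R_L loads the lower segment: effective lower R = 3.563 Ω.
V_out = 17.6 × 3.563/(7.825 + 3.563) = 5.506 V.

V_out ≈ 5.51 V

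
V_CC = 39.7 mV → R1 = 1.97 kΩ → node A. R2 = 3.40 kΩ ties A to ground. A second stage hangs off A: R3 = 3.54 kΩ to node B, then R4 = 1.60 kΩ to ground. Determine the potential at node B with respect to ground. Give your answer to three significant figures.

Node A sees R2 in parallel with the series input of stage 2, R3 + R4 = 5.140 kΩ.
Effective lower resistance at A: R2 ‖ 5.140 = 2.046 kΩ.
First divider: V_A = V_CC · 2.046/(1.97 + 2.046) = 20.23 mV.
V_B = V_A × 0.3113 = 6.296 mV.

V_B ≈ 6.30 mV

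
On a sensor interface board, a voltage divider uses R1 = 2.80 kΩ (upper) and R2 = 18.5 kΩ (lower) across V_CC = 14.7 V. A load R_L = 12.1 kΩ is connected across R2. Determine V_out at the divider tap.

R2 ‖ R_L = (18.5 × 12.1)/(18.5 + 12.1) = 7.315 kΩ.
Voltage divider with the loaded lower leg: V_out = 14.7 × 7.315/(2.80 + 7.315) = 14.7 × 0.7232 = 10.63 V.

V_out ≈ 10.6 V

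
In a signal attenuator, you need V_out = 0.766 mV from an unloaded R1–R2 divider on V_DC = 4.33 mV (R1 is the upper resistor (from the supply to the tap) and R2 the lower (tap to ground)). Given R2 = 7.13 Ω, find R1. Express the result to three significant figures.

Required fraction k = V_out/V_DC = 0.1769.
R1 = R2·(1/k − 1) = 7.13 × 4.653 = 33.17 Ω.

R1 ≈ 33.2 Ω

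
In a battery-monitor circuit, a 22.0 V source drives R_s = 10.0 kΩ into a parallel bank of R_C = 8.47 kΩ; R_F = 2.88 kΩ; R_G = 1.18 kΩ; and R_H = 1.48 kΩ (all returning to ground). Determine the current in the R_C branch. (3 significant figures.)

Equivalent of the parallel group: R_p = 0.5029 kΩ.
Node voltage V_A = V_supply · R_p/(R_s + R_p) = 22.0 × 0.04788 = 1.053 V.
Branch current I = V_A/R_C = 1.053/8.47 = 0.1244 mA.
(Check via current divider: I_total = 2.095 mA; share G_k/ΣG = 0.05938 → same result.)

I ≈ 0.124 mA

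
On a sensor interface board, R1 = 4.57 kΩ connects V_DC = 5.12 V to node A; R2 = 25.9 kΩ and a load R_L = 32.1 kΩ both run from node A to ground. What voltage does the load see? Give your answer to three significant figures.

V_out ≈ 3.88 V

The load sits in parallel with R2, giving an effective lower resistance R2' = R2·R_L/(R2+R_L) = 14.33 kΩ.
Now apply the divider: V_out = 5.12 × 0.7583 = 3.882 V.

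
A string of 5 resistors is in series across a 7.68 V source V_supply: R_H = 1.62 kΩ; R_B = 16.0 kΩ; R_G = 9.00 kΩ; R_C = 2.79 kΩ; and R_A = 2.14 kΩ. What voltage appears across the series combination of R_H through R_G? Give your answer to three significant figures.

ΣR = 1.62 + 16.0 + 9.00 + 2.79 + 2.14 = 31.55 kΩ.
R_{R_H..R_G} = 1.62 + 16.0 + 9.00 = 26.62 kΩ.
By the voltage-divider rule, V = 7.68 × 26.62/31.55 = 6.480 V.

V ≈ 6.48 V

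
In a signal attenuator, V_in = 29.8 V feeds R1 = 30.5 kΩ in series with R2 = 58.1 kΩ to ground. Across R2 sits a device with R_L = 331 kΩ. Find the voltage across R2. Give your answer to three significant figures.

First combine the lower leg with the load: R2 ‖ R_L = 49.42 kΩ.
Now apply the divider: V_out = 29.8 × 0.6184 = 18.43 V.
(Unloaded it would be 19.5 V; the load pulls it down.)

V_out ≈ 18.4 V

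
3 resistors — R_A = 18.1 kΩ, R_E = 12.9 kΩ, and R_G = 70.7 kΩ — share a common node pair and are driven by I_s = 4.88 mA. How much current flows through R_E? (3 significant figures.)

Total conductance ΣG = 1/18.1 + 1/12.9 + 1/70.7 = 0.1469 (units of 1/kΩ).
R_E takes the fraction G_k/ΣG = 0.07752/0.1469 = 0.5277, so I = 4.88 × 0.5277 = 2.575 mA.

I ≈ 2.57 mA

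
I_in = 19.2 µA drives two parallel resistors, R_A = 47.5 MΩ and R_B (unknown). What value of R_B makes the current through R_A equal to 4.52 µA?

R_B ≈ 14.6 MΩ

Two-branch current divider: I_A = I_in · R_B/(R_A + R_B).
With f = 0.2354, R_B = R_A · f/(1−f) = 47.5 × 0.3079 = 14.63 MΩ.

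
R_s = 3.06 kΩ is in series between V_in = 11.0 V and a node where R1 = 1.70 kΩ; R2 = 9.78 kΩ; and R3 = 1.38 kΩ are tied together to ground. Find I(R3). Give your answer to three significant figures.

I ≈ 1.50 mA

Combine the parallel branches: R_p = (1/1.70 + 1/9.78 + 1/1.38)⁻¹ = 0.7067 kΩ.
V_A = 11.0 × 0.7067/3.767 = 2.064 V.
Branch current I = V_A/R3 = 2.064/1.38 = 1.495 mA.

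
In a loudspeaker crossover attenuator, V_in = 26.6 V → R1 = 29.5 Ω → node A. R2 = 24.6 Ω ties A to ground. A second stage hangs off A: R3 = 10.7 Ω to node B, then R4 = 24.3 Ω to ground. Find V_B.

V_B ≈ 6.07 V

The second stage (R3 + R4 = 35.00 Ω) loads node A in parallel with R2.
Effective lower resistance at A: R2 ‖ 35.00 = 14.45 Ω.
So V_A = 26.6 × 0.3287 = 8.744 V.
V_B = V_A × 0.6943 = 6.071 V.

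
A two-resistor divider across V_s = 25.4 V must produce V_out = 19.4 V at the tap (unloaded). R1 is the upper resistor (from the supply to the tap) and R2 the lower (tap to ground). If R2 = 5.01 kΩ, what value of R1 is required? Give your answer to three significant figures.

Required fraction k = V_out/V_s = 0.7638.
Rearranging, R1 = R2·(1−k)/k = 5.01 × 0.3093 = 1.549 kΩ.

R1 ≈ 1.55 kΩ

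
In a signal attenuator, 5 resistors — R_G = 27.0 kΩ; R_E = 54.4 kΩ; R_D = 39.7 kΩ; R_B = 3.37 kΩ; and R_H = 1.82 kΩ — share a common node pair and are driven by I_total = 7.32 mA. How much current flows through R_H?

I ≈ 4.34 mA

ΣG = 1/27.0 + 1/54.4 + 1/39.7 + 1/3.37 + 1/1.82 = 0.9268.
By the current-divider rule, I = I_total · G_k/ΣG = 7.32 × 0.5929 = 4.340 mA.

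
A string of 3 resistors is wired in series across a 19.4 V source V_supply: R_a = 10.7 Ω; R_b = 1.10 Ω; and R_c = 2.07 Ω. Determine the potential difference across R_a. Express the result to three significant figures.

ΣR = 10.7 + 1.10 + 2.07 = 13.87 Ω.
By the voltage-divider rule, V = 19.4 × 10.70/13.87 = 14.97 V.

V ≈ 15.0 V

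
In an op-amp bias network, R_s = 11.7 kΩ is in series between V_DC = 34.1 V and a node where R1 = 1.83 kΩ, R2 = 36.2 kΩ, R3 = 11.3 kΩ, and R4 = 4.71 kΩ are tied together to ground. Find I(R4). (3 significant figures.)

I ≈ 0.644 mA

Combine the parallel branches: R_p = (1/1.83 + 1/36.2 + 1/11.3 + 1/4.71)⁻¹ = 1.143 kΩ.
V_A = 34.1 × 1.143/12.84 = 3.035 V.
I(R4) = V_A / R4 = 3.035/4.71 = 0.6443 mA.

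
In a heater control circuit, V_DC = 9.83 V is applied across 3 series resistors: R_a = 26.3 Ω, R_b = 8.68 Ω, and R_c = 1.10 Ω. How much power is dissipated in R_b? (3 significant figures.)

P ≈ 0.644 W

Series current I = V_DC/ΣR = 9.83/36.08 = 0.2725 A.
P(R_b) = I²·R_b = (0.2725)² × 8.68 = 0.6443 W.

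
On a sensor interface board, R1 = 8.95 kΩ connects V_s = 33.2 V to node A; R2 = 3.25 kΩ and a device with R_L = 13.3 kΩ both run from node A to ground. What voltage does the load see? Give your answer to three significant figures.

R2 ‖ R_L = (3.25 × 13.3)/(3.25 + 13.3) = 2.612 kΩ.
Voltage divider with the loaded lower leg: V_out = 33.2 × 2.612/(8.95 + 2.612) = 33.2 × 0.2259 = 7.500 V.

V_out ≈ 7.50 V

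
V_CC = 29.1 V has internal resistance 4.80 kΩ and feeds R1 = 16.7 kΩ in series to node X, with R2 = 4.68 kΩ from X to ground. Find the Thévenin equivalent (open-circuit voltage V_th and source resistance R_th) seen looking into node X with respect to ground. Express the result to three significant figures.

R1' = 4.80 + 16.7 = 21.50 kΩ (source resistance + R1).
V_th is the unloaded tap voltage: V_CC · R2/(R1'+R2) = 29.1 × 0.1788 = 5.202 V.
Zeroing V_CC shorts the top of R1' to ground, so R_th = R1' ‖ R2 = 3.843 kΩ.

V_th ≈ 5.20 V, R_th ≈ 3.84 kΩ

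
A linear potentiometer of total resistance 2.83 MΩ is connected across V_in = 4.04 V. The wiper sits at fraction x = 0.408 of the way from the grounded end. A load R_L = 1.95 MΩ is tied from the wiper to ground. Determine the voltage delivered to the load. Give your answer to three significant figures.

Lower segment x·R_p = 1.155 MΩ; upper segment (1−x)·R_p = 1.675 MΩ.
(x·R_p) ‖ R_L = 0.7252 MΩ.
Then V_out = V_in · 0.7252/(1.675 + 0.7252) = 1.220 V.

V_out ≈ 1.22 V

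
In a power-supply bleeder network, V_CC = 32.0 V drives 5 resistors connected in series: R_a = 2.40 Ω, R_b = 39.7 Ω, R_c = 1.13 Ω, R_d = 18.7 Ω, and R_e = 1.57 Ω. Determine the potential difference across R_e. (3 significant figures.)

V ≈ 0.791 V

Total series resistance ΣR = 2.40 + 39.7 + 1.13 + 18.7 + 1.57 = 63.50 Ω.
V = V_CC · R/ΣR = 32.0 × 0.02472 = 0.7912 V.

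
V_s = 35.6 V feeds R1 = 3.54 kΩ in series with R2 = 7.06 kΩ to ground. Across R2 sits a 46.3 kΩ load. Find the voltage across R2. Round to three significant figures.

First combine the lower leg with the load: R2 ‖ R_L = 6.126 kΩ.
Voltage divider with the loaded lower leg: V_out = 35.6 × 6.126/(3.54 + 6.126) = 35.6 × 0.6338 = 22.56 V.

V_out ≈ 22.6 V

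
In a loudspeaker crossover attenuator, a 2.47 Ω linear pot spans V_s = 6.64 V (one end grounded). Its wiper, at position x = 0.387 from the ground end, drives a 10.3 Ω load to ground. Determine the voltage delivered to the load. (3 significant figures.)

V_out ≈ 2.43 V

The pot divides into 1.514 Ω above the wiper and 0.9559 Ω below.
(x·R_p) ‖ R_L = 0.8747 Ω.
Then V_out = V_s · 0.8747/(1.514 + 0.8747) = 2.431 V.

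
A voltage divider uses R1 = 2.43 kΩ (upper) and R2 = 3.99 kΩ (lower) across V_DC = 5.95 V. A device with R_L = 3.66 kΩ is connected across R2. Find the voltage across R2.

V_out ≈ 2.62 V

First combine the lower leg with the load: R2 ‖ R_L = 1.909 kΩ.
Then V_out = V_DC · R2'/(R1 + R2') = 5.95 × 1.909/4.339 = 2.618 V.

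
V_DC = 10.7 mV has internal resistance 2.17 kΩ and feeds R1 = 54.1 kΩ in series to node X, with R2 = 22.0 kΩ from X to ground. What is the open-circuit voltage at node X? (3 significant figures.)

R1' = 2.17 + 54.1 = 56.27 kΩ (source resistance + R1).
With X open, the divider is unloaded: V_th = 10.7 × 22.0/78.27 = 3.008 mV.

V_th ≈ 3.01 mV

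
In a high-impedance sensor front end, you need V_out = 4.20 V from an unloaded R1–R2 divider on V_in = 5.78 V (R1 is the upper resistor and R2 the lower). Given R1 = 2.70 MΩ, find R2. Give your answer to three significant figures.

Required fraction k = V_out/V_in = 0.7266.
R2 = R1 · 0.7266/(1 − 0.7266) = 7.177 MΩ.

R2 ≈ 7.18 MΩ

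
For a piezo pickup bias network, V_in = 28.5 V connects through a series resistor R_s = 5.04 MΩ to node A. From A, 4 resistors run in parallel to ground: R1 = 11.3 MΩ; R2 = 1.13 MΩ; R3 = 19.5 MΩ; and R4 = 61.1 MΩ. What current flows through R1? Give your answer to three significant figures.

Combine the parallel branches: R_p = (1/11.3 + 1/1.13 + 1/19.5 + 1/61.1)⁻¹ = 0.9605 MΩ.
Node voltage V_A = V_in · R_p/(R_s + R_p) = 28.5 × 0.1601 = 4.562 V.
I(R1) = V_A / R1 = 4.562/11.3 = 0.4037 µA.
(Equivalently: I_total = 4.750 µA, then current-divider fraction G_k/ΣG = 0.08500.)

I ≈ 0.404 µA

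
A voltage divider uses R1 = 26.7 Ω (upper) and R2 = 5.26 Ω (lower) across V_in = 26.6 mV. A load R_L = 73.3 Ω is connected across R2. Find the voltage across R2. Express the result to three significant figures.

V_out ≈ 4.13 mV

The load sits in parallel with R2, giving an effective lower resistance R2' = R2·R_L/(R2+R_L) = 4.908 Ω.
Voltage divider with the loaded lower leg: V_out = 26.6 × 4.908/(26.7 + 4.908) = 26.6 × 0.1553 = 4.130 mV.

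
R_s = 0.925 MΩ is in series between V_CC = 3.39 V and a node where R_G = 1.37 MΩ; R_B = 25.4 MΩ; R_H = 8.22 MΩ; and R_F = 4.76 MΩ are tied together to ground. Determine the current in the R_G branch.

I ≈ 1.23 µA

Combine the parallel branches: R_p = (1/1.37 + 1/25.4 + 1/8.22 + 1/4.76)⁻¹ = 0.9082 MΩ.
V_A by voltage divider: V_A = 3.39 × 0.9082/(0.925 + 0.9082) = 1.679 V.
Branch current I = V_A/R_G = 1.679/1.37 = 1.226 µA.
(Check via current divider: I_total = 1.849 µA; share G_k/ΣG = 0.6629 → same result.)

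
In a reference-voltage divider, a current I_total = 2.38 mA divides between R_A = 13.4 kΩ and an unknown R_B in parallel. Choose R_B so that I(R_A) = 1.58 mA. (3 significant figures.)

In a two-way split, I_A/I_total = R_B/(R_A + R_B).
1.58/2.38 = R_B/(R_A + R_B) → R_B = R_A · (0.6639)/(1 − 0.6639) = 13.4 × 1.975 = 26.47 kΩ.

R_B ≈ 26.5 kΩ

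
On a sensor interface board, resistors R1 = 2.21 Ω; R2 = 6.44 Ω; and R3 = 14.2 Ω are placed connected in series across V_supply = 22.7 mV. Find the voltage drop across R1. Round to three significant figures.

V ≈ 2.20 mV

Series total: ΣR = 2.21 + 6.44 + 14.2 = 22.85 Ω.
Voltage divider: V = V_supply · (2.210 / 22.85) = 22.7 × 0.09672 = 2.195 mV.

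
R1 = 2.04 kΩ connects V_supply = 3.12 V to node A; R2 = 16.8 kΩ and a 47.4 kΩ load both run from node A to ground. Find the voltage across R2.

V_out ≈ 2.68 V

First combine the lower leg with the load: R2 ‖ R_L = 12.40 kΩ.
Then V_out = V_supply · R2'/(R1 + R2') = 3.12 × 12.40/14.44 = 2.679 V.
(Unloaded it would be 2.78 V; the load pulls it down.)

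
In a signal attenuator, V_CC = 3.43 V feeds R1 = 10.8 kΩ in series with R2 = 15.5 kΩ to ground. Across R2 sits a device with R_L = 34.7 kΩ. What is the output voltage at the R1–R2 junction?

V_out ≈ 1.71 V

The load sits in parallel with R2, giving an effective lower resistance R2' = R2·R_L/(R2+R_L) = 10.71 kΩ.
Voltage divider with the loaded lower leg: V_out = 3.43 × 10.71/(10.8 + 10.71) = 3.43 × 0.4980 = 1.708 V.
(Unloaded it would be 2.02 V; the load pulls it down.)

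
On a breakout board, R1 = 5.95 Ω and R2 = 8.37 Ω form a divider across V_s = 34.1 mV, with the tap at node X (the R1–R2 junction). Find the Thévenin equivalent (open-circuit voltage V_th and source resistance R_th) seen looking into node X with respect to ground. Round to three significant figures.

Open-circuit (no load on X): V_th = V_s · R2/(R1 + R2) = 34.1 × 8.37/(5.950 + 8.37) = 19.93 mV.
With V_s suppressed (replaced by a short), R_th = R1 ‖ R2 = (5.950 × 8.37)/(5.950 + 8.37) = 3.478 Ω.

V_th ≈ 19.9 mV, R_th ≈ 3.48 Ω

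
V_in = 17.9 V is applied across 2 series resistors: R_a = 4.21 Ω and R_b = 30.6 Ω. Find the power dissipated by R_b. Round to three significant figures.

P ≈ 8.09 W

The common current is I = 17.9/34.81 = 0.5142 A.
P = I²R = 0.2644 × 30.6 = 8.091 W.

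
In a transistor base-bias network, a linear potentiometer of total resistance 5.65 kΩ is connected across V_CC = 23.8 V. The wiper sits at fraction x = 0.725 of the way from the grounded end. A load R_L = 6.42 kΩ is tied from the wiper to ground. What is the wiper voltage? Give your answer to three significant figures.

Split the track: R_lower = x·R_p = 4.096 kΩ, R_upper = (1−x)·R_p = 1.554 kΩ.
(x·R_p) ‖ R_L = 2.501 kΩ.
Loaded-divider output: V_out = 23.8 × 0.6168 = 14.68 V.

V_out ≈ 14.7 V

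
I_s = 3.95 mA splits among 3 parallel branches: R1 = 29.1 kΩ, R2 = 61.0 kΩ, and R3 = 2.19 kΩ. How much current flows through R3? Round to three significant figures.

I ≈ 3.55 mA

Total conductance ΣG = 1/29.1 + 1/61.0 + 1/2.19 = 0.5074 (units of 1/kΩ).
R3 takes the fraction G_k/ΣG = 0.4566/0.5074 = 0.9000, so I = 3.95 × 0.9000 = 3.555 mA.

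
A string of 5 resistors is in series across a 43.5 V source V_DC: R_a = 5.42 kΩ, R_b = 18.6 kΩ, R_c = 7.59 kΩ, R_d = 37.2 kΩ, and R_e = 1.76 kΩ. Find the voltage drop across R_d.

ΣR = 5.42 + 18.6 + 7.59 + 37.2 + 1.76 = 70.57 kΩ.
Voltage divider: V = V_DC · (37.20 / 70.57) = 43.5 × 0.5271 = 22.93 V.

V ≈ 22.9 V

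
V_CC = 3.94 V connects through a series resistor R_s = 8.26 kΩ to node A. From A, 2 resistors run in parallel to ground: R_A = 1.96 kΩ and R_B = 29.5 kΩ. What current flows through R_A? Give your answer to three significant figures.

Equivalent of the parallel group: R_p = 1.838 kΩ.
V_A = 3.94 × 1.838/10.10 = 0.7171 V.
I(R_A) = V_A / R_A = 0.7171/1.96 = 0.3659 mA.

I ≈ 0.366 mA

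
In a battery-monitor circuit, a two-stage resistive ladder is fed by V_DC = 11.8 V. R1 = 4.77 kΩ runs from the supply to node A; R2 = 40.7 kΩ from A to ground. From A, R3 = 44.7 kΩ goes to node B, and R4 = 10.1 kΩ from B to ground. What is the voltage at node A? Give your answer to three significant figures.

V_A ≈ 9.80 V

Node A sees R2 in parallel with the series input of stage 2, R3 + R4 = 54.80 kΩ.
Effective lower resistance at A: R2 ‖ 54.80 = 23.35 kΩ.
V_A = 11.8 × 23.35/(4.77 + 23.35) = 9.799 V.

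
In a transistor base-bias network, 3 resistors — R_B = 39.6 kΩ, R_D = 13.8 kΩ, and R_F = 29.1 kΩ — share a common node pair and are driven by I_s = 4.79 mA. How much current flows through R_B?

ΣG = 1/39.6 + 1/13.8 + 1/29.1 = 0.1321.
Current divider: I(R_B) = I_s · G_k/ΣG = 4.79 × (0.02525/0.1321) = 4.79 × 0.1912 = 0.9158 mA.

I ≈ 0.916 mA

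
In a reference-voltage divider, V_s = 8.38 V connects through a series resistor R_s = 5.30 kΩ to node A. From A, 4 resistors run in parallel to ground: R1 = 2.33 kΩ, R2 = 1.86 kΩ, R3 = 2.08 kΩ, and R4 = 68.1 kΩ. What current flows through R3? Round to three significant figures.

Combine the parallel branches: R_p = (1/2.33 + 1/1.86 + 1/2.08 + 1/68.1)⁻¹ = 0.6839 kΩ.
V_A by voltage divider: V_A = 8.38 × 0.6839/(5.30 + 0.6839) = 0.9577 V.
I(R3) = V_A / R3 = 0.9577/2.08 = 0.4604 mA.

I ≈ 0.460 mA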